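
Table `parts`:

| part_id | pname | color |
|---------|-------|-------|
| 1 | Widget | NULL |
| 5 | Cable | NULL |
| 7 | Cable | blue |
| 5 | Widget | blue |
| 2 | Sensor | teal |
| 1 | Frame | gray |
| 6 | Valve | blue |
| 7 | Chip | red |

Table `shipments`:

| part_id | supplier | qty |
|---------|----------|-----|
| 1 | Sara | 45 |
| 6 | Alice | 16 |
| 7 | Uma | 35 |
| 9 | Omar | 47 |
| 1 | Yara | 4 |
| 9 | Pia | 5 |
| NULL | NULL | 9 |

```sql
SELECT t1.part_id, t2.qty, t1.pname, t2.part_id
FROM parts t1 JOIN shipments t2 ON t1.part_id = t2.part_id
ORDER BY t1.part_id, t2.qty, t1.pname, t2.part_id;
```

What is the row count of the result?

7

INNER JOIN keeps only pairs where the ON condition holds.
Matching on t1.part_id = t2.part_id. A NULL in a compared column never satisfies the condition.
- t1 row (part_id=1): matches 2 t2 row(s) → 2 output row(s).
- t1 row (part_id=5): no match → dropped.
- t1 row (part_id=7): matches 1 t2 row(s) → 1 output row(s).
- t1 row (part_id=5): no match → dropped.
- t1 row (part_id=2): no match → dropped.
- t1 row (part_id=1): matches 2 t2 row(s) → 2 output row(s).
- t1 row (part_id=6): matches 1 t2 row(s) → 1 output row(s).
- t1 row (part_id=7): matches 1 t2 row(s) → 1 output row(s).
Total: 7 rows.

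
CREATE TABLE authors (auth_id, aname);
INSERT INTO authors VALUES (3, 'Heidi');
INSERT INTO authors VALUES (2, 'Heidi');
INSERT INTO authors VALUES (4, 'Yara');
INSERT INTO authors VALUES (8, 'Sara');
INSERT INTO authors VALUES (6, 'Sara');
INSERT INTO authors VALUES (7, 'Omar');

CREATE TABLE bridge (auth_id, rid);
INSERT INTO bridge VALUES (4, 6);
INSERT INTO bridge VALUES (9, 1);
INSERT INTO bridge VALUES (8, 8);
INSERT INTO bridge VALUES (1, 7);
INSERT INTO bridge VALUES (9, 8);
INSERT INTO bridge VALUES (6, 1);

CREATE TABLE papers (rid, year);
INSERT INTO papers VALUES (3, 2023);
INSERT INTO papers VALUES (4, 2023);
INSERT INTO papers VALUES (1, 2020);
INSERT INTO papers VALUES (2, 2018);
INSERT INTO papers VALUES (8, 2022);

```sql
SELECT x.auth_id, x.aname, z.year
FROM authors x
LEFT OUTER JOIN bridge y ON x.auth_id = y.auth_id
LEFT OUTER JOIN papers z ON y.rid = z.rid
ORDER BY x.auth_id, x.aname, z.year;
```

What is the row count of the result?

6

Step 1 — x LEFT JOIN y on auth_id → 6 row(s).
Then LEFT JOIN `papers z` on rid: each of those 6 rows is kept; rows whose y.rid has no match in z get NULL for z's columns.
Result: 6 row(s).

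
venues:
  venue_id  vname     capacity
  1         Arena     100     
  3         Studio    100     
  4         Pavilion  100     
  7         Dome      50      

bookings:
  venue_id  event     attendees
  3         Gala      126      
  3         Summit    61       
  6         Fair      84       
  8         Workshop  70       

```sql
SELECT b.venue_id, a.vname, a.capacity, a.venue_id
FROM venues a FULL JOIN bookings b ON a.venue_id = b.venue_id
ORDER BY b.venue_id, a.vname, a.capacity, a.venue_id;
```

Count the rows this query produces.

7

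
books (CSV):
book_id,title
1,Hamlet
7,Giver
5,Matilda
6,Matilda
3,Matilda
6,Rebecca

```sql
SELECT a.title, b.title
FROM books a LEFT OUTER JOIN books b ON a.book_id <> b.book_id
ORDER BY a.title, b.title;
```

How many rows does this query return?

28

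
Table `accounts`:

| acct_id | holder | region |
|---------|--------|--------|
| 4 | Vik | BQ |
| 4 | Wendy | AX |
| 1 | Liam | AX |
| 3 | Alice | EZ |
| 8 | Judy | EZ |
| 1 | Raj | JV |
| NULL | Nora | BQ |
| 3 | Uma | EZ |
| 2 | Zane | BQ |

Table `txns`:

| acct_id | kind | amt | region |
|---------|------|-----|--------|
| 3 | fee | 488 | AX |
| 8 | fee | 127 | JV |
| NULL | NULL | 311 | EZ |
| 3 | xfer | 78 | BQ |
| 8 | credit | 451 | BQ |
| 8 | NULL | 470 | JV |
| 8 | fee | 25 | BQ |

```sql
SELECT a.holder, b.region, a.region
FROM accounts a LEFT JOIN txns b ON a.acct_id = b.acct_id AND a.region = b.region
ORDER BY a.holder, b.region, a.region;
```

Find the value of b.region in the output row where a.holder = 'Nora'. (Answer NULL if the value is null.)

NULL

LEFT JOIN keeps every row from `accounts`; unmatched rows get NULL for `txns`'s columns.
Matching on a.acct_id = b.acct_id AND a.region = b.region. A NULL in a compared column never satisfies the condition.
- acct_id=4, region=BQ: no b row matches, row kept with b columns NULL.
- acct_id=4, region=AX: no b row matches, row kept with b columns NULL.
- acct_id=1, region=AX: no b row matches, row kept with b columns NULL.
- acct_id=3, region=EZ: no b row matches, row kept with b columns NULL.
- acct_id=8, region=EZ: no b row matches, row kept with b columns NULL.
- acct_id=1, region=JV: no b row matches, row kept with b columns NULL.
- acct_id=NULL, region=BQ: no b row matches, row kept with b columns NULL.
- acct_id=3, region=EZ: no b row matches, row kept with b columns NULL.
- acct_id=2, region=BQ: no b row matches, row kept with b columns NULL.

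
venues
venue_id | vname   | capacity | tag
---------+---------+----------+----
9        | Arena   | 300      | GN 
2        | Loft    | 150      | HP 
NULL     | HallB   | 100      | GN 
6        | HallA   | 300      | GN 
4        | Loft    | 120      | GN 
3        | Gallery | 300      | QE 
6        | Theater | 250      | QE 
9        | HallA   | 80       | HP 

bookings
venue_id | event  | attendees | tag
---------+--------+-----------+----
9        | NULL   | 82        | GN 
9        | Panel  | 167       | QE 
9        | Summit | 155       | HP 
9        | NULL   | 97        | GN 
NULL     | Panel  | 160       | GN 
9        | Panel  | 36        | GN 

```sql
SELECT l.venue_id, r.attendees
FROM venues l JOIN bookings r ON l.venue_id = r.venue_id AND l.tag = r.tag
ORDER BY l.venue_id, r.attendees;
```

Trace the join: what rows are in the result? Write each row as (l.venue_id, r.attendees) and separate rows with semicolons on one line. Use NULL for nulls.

(9, 36); (9, 82); (9, 97); (9, 155)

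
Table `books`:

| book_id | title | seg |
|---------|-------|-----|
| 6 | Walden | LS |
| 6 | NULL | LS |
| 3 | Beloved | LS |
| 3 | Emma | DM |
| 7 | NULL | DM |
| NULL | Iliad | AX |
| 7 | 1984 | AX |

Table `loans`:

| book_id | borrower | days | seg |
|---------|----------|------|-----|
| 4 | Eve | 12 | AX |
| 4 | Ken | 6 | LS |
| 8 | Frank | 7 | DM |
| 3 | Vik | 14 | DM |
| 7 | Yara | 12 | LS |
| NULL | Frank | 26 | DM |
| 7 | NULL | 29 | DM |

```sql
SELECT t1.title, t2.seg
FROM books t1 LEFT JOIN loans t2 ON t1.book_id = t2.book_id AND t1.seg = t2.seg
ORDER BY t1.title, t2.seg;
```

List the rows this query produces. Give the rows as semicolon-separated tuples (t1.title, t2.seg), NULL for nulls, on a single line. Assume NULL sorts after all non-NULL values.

(1984, NULL); (Beloved, NULL); (Emma, DM); (Iliad, NULL); (Walden, NULL); (NULL, DM); (NULL, NULL)

LEFT JOIN keeps every row from `books`; unmatched rows get NULL for `loans`'s columns.
Matching on t1.book_id = t2.book_id AND t1.seg = t2.seg. A NULL in a compared column never satisfies the condition.
- book_id=6, seg=LS: no t2 row matches, row kept with t2 columns NULL.
- book_id=6, seg=LS: no t2 row matches, row kept with t2 columns NULL.
- book_id=3, seg=LS: no t2 row matches, row kept with t2 columns NULL.
- book_id=3, seg=DM: 1 matching t2 row(s), so 1 row(s) emitted.
- book_id=7, seg=DM: 1 matching t2 row(s), so 1 row(s) emitted.
- book_id=NULL, seg=AX: no t2 row matches, row kept with t2 columns NULL.
- book_id=7, seg=AX: no t2 row matches, row kept with t2 columns NULL.
After projecting and ordering:
t1.title | t2.seg
1984 | NULL
Beloved | NULL
Emma | DM
Iliad | NULL
Walden | NULL
NULL | DM
NULL | NULL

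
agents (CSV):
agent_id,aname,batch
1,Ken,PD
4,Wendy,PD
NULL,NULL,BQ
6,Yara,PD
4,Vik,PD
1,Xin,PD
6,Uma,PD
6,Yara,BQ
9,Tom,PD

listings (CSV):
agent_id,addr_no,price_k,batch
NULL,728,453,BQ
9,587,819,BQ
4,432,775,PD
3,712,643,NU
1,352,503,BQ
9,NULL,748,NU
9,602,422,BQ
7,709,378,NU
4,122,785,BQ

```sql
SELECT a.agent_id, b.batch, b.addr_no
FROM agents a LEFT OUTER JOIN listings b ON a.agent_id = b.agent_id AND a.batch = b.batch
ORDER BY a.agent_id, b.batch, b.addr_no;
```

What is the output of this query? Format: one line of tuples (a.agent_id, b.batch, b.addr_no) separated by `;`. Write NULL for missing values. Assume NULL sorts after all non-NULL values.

LEFT JOIN keeps every row from `agents`; unmatched rows get NULL for `listings`'s columns.
Matching on a.agent_id = b.agent_id AND a.batch = b.batch. A NULL in a compared column never satisfies the condition.
- a row (agent_id=1, batch=PD): no match → kept, b columns NULL.
- a row (agent_id=4, batch=PD): matches 1 b row(s) → 1 output row(s).
- a row (agent_id=NULL, batch=BQ): no match → kept, b columns NULL.
- a row (agent_id=6, batch=PD): no match → kept, b columns NULL.
- a row (agent_id=4, batch=PD): matches 1 b row(s) → 1 output row(s).
- a row (agent_id=1, batch=PD): no match → kept, b columns NULL.
- a row (agent_id=6, batch=PD): no match → kept, b columns NULL.
- a row (agent_id=6, batch=BQ): no match → kept, b columns NULL.
- a row (agent_id=9, batch=PD): no match → kept, b columns NULL.
After projecting and ordering:
a.agent_id | b.batch | b.addr_no
1 | NULL | NULL
1 | NULL | NULL
4 | PD | 432
4 | PD | 432
6 | NULL | NULL
6 | NULL | NULL
6 | NULL | NULL
9 | NULL | NULL
NULL | NULL | NULL

(1, NULL, NULL); (1, NULL, NULL); (4, PD, 432); (4, PD, 432); (6, NULL, NULL); (6, NULL, NULL); (6, NULL, NULL); (9, NULL, NULL); (NULL, NULL, NULL)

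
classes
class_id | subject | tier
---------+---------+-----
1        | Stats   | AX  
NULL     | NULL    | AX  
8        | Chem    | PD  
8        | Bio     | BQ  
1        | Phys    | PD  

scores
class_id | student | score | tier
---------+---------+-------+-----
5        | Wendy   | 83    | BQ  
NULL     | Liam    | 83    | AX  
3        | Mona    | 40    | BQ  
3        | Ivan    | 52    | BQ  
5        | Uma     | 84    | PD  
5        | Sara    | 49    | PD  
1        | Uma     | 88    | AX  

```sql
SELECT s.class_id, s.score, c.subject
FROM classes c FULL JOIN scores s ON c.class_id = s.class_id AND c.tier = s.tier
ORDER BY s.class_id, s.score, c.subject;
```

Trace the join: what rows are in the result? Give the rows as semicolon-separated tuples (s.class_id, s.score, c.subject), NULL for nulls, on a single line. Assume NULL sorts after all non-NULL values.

(1, 88, Stats); (3, 40, NULL); (3, 52, NULL); (5, 49, NULL); (5, 83, NULL); (5, 84, NULL); (NULL, 83, NULL); (NULL, NULL, Bio); (NULL, NULL, Chem); (NULL, NULL, Phys); (NULL, NULL, NULL)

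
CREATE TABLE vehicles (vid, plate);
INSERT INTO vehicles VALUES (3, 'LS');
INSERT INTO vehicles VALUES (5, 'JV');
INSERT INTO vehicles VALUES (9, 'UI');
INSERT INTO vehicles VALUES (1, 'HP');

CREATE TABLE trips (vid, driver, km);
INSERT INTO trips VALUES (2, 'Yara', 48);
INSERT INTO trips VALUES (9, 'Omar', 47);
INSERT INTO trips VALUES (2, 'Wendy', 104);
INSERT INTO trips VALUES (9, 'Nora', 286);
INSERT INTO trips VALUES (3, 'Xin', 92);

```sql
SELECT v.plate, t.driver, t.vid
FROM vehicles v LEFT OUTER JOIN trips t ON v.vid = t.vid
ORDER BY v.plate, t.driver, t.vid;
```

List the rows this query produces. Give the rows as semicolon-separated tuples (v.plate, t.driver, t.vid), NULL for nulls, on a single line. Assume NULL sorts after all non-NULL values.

(HP, NULL, NULL); (JV, NULL, NULL); (LS, Xin, 3); (UI, Nora, 9); (UI, Omar, 9)

LEFT JOIN keeps every row from `vehicles`; unmatched rows get NULL for `trips`'s columns.
Matching on v.vid = t.vid.
- vid=3: 1 matching t row(s), so 1 row(s) emitted.
- vid=5: no t row matches, row kept with t columns NULL.
- vid=9: 2 matching t row(s), so 2 row(s) emitted.
- vid=1: no t row matches, row kept with t columns NULL.
After projecting and ordering:
v.plate | t.driver | t.vid
HP | NULL | NULL
JV | NULL | NULL
LS | Xin | 3
UI | Nora | 9
UI | Omar | 9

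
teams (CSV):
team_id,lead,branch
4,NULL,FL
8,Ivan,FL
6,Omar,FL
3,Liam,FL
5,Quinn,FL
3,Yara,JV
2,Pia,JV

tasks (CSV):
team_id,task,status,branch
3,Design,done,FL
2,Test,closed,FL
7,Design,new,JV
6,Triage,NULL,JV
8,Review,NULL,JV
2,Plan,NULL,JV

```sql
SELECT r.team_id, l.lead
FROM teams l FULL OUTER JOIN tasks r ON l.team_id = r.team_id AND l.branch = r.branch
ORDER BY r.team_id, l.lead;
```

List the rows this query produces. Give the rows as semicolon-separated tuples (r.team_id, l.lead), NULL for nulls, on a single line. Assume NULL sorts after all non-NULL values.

FULL OUTER JOIN keeps every row from both sides; unmatched rows get NULL for the other side's columns.
Matching on l.team_id = r.team_id AND l.branch = r.branch.
- l (team_id=4, branch=FL) has no partner → padded with NULL.
- l (team_id=8, branch=FL) has no partner → padded with NULL.
- l (team_id=6, branch=FL) has no partner → padded with NULL.
- l (team_id=3, branch=FL) pairs with 1 row(s) of r.
- l (team_id=5, branch=FL) has no partner → padded with NULL.
- l (team_id=3, branch=JV) has no partner → padded with NULL.
- l (team_id=2, branch=JV) pairs with 1 row(s) of r.
- plus 4 unmatched r row(s), each kept with NULL l columns.

(2, Pia); (2, NULL); (3, Liam); (6, NULL); (7, NULL); (8, NULL); (NULL, Ivan); (NULL, Omar); (NULL, Quinn); (NULL, Yara); (NULL, NULL)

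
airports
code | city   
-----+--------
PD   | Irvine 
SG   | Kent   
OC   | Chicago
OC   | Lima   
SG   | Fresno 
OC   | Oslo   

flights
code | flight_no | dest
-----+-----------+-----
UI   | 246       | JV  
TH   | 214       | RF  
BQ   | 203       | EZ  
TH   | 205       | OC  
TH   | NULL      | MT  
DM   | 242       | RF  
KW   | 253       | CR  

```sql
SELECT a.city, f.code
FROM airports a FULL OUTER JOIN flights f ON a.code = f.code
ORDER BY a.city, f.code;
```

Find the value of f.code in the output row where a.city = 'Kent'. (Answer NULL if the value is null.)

NULL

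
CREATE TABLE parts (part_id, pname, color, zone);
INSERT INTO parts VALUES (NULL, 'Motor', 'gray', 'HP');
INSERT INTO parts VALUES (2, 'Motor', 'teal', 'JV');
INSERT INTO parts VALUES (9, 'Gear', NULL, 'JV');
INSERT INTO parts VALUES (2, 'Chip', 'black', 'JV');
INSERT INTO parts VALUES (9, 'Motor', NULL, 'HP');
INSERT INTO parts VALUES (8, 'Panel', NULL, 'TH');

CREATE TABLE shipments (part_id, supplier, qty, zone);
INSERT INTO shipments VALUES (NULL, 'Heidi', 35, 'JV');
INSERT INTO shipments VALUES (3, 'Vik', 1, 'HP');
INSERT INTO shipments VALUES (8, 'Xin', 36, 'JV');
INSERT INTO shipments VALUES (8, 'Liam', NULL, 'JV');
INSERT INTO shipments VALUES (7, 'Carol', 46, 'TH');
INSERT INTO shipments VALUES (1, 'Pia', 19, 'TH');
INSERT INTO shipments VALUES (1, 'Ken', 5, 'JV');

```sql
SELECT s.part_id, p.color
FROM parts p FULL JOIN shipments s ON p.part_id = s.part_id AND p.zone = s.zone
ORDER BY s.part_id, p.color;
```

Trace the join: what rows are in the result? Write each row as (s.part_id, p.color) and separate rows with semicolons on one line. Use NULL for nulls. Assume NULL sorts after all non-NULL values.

FULL OUTER JOIN keeps every row from both sides; unmatched rows get NULL for the other side's columns.
Matching on p.part_id = s.part_id AND p.zone = s.zone. A NULL in a compared column never satisfies the condition.
Matched pairs: 0; unmatched p rows kept: 6; unmatched s rows kept: 7.

(1, NULL); (1, NULL); (3, NULL); (7, NULL); (8, NULL); (8, NULL); (NULL, black); (NULL, gray); (NULL, teal); (NULL, NULL); (NULL, NULL); (NULL, NULL); (NULL, NULL)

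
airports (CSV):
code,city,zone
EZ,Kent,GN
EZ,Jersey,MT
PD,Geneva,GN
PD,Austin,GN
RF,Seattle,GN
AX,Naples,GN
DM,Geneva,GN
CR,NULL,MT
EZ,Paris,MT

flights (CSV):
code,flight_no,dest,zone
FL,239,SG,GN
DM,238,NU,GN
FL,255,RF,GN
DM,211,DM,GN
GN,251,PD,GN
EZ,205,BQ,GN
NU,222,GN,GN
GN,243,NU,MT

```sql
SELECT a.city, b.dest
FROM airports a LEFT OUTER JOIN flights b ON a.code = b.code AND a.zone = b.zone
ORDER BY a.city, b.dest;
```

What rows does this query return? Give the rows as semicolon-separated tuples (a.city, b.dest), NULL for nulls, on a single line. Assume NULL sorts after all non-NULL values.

LEFT JOIN keeps every row from `airports`; unmatched rows get NULL for `flights`'s columns.
Matching on a.code = b.code AND a.zone = b.zone.
- a (code=EZ, zone=GN) pairs with 1 row(s) of b.
- a (code=EZ, zone=MT) has no partner → padded with NULL.
- a (code=PD, zone=GN) has no partner → padded with NULL.
- a (code=PD, zone=GN) has no partner → padded with NULL.
- a (code=RF, zone=GN) has no partner → padded with NULL.
- a (code=AX, zone=GN) has no partner → padded with NULL.
- a (code=DM, zone=GN) pairs with 2 row(s) of b.
- a (code=CR, zone=MT) has no partner → padded with NULL.
- a (code=EZ, zone=MT) has no partner → padded with NULL.
After projecting and ordering:
a.city | b.dest
Austin | NULL
Geneva | DM
Geneva | NU
Geneva | NULL
Jersey | NULL
Kent | BQ
Naples | NULL
Paris | NULL
Seattle | NULL
NULL | NULL

(Austin, NULL); (Geneva, DM); (Geneva, NU); (Geneva, NULL); (Jersey, NULL); (Kent, BQ); (Naples, NULL); (Paris, NULL); (Seattle, NULL); (NULL, NULL)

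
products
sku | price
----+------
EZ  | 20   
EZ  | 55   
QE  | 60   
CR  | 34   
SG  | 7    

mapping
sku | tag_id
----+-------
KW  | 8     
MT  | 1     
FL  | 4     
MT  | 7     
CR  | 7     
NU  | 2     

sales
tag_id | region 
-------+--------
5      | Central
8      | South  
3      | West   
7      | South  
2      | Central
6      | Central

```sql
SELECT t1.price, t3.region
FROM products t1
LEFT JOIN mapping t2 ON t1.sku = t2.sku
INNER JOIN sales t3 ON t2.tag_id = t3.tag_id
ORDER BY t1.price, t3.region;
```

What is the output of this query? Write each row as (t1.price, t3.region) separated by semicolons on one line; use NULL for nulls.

Step 1 — t1 LEFT JOIN t2 on sku → 5 row(s).
Then INNER JOIN `sales t3` on tag_id: keep only rows whose t2.tag_id appears in t3.

(34, South)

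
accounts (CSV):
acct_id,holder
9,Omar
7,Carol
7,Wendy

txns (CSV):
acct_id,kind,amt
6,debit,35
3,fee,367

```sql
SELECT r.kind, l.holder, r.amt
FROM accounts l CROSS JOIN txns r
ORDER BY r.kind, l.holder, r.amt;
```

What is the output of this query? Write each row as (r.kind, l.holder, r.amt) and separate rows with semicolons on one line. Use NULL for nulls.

(debit, Carol, 35); (debit, Omar, 35); (debit, Wendy, 35); (fee, Carol, 367); (fee, Omar, 367); (fee, Wendy, 367)

CROSS JOIN pairs every row of `accounts` with every row of `txns`: 3 × 2 = 6 rows.
After projecting and ordering:
r.kind | l.holder | r.amt
debit | Carol | 35
debit | Omar | 35
debit | Wendy | 35
fee | Carol | 367
fee | Omar | 367
fee | Wendy | 367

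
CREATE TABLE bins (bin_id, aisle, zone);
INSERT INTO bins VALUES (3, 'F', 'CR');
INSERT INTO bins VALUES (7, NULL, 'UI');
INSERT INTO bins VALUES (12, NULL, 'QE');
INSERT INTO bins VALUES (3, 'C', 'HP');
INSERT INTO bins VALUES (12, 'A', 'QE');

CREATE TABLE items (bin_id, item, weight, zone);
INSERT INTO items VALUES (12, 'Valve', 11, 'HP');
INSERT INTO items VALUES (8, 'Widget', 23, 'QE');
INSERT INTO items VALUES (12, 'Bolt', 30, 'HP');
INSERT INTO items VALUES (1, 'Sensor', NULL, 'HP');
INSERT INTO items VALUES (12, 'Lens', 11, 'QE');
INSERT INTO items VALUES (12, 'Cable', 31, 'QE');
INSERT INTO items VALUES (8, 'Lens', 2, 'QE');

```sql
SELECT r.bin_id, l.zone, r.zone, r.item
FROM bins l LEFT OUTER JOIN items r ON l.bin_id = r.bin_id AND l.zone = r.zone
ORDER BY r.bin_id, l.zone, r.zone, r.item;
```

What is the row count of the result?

7

LEFT JOIN keeps every row from `bins`; unmatched rows get NULL for `items`'s columns.
Matching on l.bin_id = r.bin_id AND l.zone = r.zone.
- l[0] bin_id=3, zone=CR → no match; kept with NULLs on the r side.
- l[1] bin_id=7, zone=UI → no match; kept with NULLs on the r side.
- l[2] bin_id=12, zone=QE → 2 match(es) in r → 2 row(s).
- l[3] bin_id=3, zone=HP → no match; kept with NULLs on the r side.
- l[4] bin_id=12, zone=QE → 2 match(es) in r → 2 row(s).
Total: 4 matched + 3 padded = 7 rows.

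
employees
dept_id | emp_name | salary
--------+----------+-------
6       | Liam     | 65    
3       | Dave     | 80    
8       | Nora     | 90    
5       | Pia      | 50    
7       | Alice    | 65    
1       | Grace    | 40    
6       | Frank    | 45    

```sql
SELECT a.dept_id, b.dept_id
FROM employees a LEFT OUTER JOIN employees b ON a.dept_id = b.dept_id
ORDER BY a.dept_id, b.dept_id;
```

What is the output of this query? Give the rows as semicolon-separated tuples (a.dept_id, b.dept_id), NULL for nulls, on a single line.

(1, 1); (3, 3); (5, 5); (6, 6); (6, 6); (6, 6); (6, 6); (7, 7); (8, 8)

LEFT JOIN keeps every row from `employees a`; unmatched rows get NULL for `employees b`'s columns.
Matching on a.dept_id = b.dept_id.
Matched pairs: 9; unmatched a rows kept: 0.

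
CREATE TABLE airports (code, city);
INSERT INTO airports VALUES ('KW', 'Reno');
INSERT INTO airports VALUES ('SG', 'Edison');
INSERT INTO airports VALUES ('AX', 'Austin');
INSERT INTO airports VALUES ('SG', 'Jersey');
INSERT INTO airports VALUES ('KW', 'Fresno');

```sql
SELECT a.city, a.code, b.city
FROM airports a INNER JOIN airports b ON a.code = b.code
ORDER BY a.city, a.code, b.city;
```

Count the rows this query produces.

9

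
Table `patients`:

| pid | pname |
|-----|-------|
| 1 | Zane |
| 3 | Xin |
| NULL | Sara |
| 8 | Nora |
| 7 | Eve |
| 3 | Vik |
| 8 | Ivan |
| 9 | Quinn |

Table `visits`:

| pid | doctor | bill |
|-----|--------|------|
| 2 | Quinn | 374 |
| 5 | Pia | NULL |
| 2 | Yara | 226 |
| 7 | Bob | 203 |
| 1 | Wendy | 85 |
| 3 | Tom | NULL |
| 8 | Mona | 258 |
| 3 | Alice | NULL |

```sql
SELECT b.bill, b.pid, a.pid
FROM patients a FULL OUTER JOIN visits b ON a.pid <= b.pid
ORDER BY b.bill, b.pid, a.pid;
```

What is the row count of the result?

24

FULL OUTER JOIN keeps every row from both sides; unmatched rows get NULL for the other side's columns.
Matching on a.pid <= b.pid. A NULL in a compared column never satisfies the condition.
Matched pairs: 22; unmatched a rows kept: 2; unmatched b rows kept: 0.
Total: 22 matched + 2 padded = 24 rows.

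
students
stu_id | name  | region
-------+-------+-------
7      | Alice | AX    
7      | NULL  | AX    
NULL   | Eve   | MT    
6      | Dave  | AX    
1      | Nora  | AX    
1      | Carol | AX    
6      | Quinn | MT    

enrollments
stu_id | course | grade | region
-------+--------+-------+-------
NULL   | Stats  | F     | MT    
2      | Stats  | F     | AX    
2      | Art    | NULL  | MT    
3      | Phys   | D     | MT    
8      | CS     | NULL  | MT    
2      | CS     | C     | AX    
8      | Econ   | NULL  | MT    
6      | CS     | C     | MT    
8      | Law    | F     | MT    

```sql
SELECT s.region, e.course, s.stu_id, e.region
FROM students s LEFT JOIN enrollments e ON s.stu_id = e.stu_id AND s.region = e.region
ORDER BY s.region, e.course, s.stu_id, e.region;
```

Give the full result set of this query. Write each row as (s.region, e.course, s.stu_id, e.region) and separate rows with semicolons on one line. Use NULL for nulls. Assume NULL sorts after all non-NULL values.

LEFT JOIN keeps every row from `students`; unmatched rows get NULL for `enrollments`'s columns.
Matching on s.stu_id = e.stu_id AND s.region = e.region. A NULL in a compared column never satisfies the condition.
- s row (stu_id=7, region=AX): no match → kept, e columns NULL.
- s row (stu_id=7, region=AX): no match → kept, e columns NULL.
- s row (stu_id=NULL, region=MT): no match → kept, e columns NULL.
- s row (stu_id=6, region=AX): no match → kept, e columns NULL.
- s row (stu_id=1, region=AX): no match → kept, e columns NULL.
- s row (stu_id=1, region=AX): no match → kept, e columns NULL.
- s row (stu_id=6, region=MT): matches 1 e row(s) → 1 output row(s).
After projecting and ordering:
s.region | e.course | s.stu_id | e.region
AX | NULL | 1 | NULL
AX | NULL | 1 | NULL
AX | NULL | 6 | NULL
AX | NULL | 7 | NULL
AX | NULL | 7 | NULL
MT | CS | 6 | MT
MT | NULL | NULL | NULL

(AX, NULL, 1, NULL); (AX, NULL, 1, NULL); (AX, NULL, 6, NULL); (AX, NULL, 7, NULL); (AX, NULL, 7, NULL); (MT, CS, 6, MT); (MT, NULL, NULL, NULL)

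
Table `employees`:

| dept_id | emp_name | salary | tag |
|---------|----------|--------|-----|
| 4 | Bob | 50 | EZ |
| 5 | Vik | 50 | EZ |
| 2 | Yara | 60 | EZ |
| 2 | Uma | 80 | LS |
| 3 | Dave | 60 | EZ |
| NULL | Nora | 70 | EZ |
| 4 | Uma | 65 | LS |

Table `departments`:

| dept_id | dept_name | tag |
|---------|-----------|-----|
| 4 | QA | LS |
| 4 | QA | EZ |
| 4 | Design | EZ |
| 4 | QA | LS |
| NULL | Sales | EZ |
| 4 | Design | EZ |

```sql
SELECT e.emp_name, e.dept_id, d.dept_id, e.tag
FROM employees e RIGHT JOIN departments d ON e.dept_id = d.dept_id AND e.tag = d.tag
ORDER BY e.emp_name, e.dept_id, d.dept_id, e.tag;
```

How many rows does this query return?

RIGHT JOIN keeps every row from `departments`; unmatched rows get NULL for `employees`'s columns.
Matching on e.dept_id = d.dept_id AND e.tag = d.tag. A NULL in a compared column never satisfies the condition.
- e row (dept_id=4, tag=EZ): matches 3 d row(s) → 3 output row(s).
- e row (dept_id=5, tag=EZ): no match.
- e row (dept_id=2, tag=EZ): no match.
- e row (dept_id=2, tag=LS): no match.
- e row (dept_id=3, tag=EZ): no match.
- e row (dept_id=NULL, tag=EZ): no match.
- e row (dept_id=4, tag=LS): matches 2 d row(s) → 2 output row(s).
- 1 d row(s) had no e match → kept, e columns NULL.
Total: 5 matched + 1 padded = 6 rows.

6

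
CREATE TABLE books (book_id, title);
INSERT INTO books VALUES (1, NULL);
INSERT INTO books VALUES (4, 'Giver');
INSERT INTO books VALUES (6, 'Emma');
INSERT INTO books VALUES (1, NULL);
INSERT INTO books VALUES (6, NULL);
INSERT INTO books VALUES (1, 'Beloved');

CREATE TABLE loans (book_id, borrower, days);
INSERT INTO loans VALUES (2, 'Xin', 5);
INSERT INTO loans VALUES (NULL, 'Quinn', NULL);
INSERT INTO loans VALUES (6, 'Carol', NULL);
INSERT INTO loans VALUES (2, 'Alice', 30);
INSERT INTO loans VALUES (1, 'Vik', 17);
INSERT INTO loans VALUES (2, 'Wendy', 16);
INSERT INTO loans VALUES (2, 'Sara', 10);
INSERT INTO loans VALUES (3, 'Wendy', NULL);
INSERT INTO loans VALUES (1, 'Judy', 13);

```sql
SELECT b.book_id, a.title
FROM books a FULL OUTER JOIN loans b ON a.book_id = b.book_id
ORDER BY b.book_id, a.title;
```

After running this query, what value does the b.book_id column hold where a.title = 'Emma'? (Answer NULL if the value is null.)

FULL OUTER JOIN keeps every row from both sides; unmatched rows get NULL for the other side's columns.
Matching on a.book_id = b.book_id. A NULL in a compared column never satisfies the condition.
Matched pairs: 8; unmatched a rows kept: 1; unmatched b rows kept: 6.

6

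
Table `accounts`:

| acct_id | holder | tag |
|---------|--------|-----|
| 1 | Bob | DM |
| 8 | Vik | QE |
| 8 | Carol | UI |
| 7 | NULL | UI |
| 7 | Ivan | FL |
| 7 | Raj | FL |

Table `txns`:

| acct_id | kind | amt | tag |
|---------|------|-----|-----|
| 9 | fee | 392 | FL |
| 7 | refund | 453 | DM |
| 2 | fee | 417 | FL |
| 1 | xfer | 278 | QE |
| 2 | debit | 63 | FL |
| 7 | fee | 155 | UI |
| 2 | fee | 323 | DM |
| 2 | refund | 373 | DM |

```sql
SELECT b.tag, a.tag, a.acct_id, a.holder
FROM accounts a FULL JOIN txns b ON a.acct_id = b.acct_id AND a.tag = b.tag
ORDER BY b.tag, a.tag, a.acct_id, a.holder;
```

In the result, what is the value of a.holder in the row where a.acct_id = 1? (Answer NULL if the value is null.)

Bob

FULL OUTER JOIN keeps every row from both sides; unmatched rows get NULL for the other side's columns.
Matching on a.acct_id = b.acct_id AND a.tag = b.tag.
- a[0] acct_id=1, tag=DM → no match; kept with NULLs on the b side.
- a[1] acct_id=8, tag=QE → no match; kept with NULLs on the b side.
- a[2] acct_id=8, tag=UI → no match; kept with NULLs on the b side.
- a[3] acct_id=7, tag=UI → 1 match(es) in b → 1 row(s).
- a[4] acct_id=7, tag=FL → no match; kept with NULLs on the b side.
- a[5] acct_id=7, tag=FL → no match; kept with NULLs on the b side.
- 7 row(s) from b found no a partner → padded with NULL.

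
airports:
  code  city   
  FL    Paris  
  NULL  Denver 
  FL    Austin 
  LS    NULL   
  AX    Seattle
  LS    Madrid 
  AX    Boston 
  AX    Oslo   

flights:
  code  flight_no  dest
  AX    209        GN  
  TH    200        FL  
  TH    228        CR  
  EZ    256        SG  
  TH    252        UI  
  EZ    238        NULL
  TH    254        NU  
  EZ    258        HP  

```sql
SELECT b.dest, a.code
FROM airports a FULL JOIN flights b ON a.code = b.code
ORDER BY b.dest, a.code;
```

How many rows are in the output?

FULL OUTER JOIN keeps every row from both sides; unmatched rows get NULL for the other side's columns.
Matching on a.code = b.code. A NULL in a compared column never satisfies the condition.
Matched pairs: 3; unmatched a rows kept: 5; unmatched b rows kept: 7.
Total: 3 matched + 12 padded = 15 rows.

15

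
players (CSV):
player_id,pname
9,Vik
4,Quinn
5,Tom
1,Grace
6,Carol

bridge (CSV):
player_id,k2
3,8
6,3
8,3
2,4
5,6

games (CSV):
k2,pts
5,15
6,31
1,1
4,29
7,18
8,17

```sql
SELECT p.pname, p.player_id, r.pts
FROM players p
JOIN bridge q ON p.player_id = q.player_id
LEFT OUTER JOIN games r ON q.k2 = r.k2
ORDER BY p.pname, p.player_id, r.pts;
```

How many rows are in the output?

2

Step 1 — p INNER JOIN q on player_id → 2 row(s).
Then LEFT JOIN `games r` on k2: each of those 2 rows is kept; rows whose q.k2 has no match in r get NULL for r's columns.
Result: 2 row(s).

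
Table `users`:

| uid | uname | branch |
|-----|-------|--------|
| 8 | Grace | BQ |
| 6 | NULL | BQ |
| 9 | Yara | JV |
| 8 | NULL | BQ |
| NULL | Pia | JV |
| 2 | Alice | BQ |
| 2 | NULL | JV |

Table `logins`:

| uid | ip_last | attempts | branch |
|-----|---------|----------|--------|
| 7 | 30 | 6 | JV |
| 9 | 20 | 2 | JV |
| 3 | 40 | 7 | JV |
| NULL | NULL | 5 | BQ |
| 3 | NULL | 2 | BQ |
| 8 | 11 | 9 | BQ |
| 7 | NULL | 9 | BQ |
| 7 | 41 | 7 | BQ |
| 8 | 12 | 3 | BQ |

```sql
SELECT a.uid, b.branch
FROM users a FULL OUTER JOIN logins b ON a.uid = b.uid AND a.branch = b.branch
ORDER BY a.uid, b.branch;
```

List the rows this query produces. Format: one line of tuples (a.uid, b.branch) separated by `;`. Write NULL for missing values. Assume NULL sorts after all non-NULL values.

FULL OUTER JOIN keeps every row from both sides; unmatched rows get NULL for the other side's columns.
Matching on a.uid = b.uid AND a.branch = b.branch. A NULL in a compared column never satisfies the condition.
Matched pairs: 5; unmatched a rows kept: 4; unmatched b rows kept: 6.

(2, NULL); (2, NULL); (6, NULL); (8, BQ); (8, BQ); (8, BQ); (8, BQ); (9, JV); (NULL, BQ); (NULL, BQ); (NULL, BQ); (NULL, BQ); (NULL, JV); (NULL, JV); (NULL, NULL)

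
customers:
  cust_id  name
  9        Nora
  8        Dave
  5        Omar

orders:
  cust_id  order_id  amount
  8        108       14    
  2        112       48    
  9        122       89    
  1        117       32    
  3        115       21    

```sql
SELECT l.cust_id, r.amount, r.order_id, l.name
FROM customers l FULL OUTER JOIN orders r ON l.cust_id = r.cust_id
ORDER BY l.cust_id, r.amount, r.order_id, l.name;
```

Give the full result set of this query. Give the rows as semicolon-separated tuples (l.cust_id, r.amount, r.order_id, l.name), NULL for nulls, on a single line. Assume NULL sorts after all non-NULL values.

(5, NULL, NULL, Omar); (8, 14, 108, Dave); (9, 89, 122, Nora); (NULL, 21, 115, NULL); (NULL, 32, 117, NULL); (NULL, 48, 112, NULL)

FULL OUTER JOIN keeps every row from both sides; unmatched rows get NULL for the other side's columns.
Matching on l.cust_id = r.cust_id.
Matched pairs: 2; unmatched l rows kept: 1; unmatched r rows kept: 3.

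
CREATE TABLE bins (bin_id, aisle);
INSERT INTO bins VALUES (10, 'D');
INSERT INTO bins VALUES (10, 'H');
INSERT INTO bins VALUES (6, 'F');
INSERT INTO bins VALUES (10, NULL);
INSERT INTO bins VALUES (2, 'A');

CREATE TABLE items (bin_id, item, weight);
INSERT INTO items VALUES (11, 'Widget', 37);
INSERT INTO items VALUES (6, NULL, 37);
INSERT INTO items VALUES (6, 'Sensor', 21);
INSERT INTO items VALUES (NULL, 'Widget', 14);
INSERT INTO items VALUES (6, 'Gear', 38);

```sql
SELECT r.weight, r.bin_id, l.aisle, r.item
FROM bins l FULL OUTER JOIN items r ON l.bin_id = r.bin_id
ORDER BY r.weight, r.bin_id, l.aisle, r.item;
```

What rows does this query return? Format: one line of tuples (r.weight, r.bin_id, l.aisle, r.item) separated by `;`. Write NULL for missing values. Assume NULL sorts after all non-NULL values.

(14, NULL, NULL, Widget); (21, 6, F, Sensor); (37, 6, F, NULL); (37, 11, NULL, Widget); (38, 6, F, Gear); (NULL, NULL, A, NULL); (NULL, NULL, D, NULL); (NULL, NULL, H, NULL); (NULL, NULL, NULL, NULL)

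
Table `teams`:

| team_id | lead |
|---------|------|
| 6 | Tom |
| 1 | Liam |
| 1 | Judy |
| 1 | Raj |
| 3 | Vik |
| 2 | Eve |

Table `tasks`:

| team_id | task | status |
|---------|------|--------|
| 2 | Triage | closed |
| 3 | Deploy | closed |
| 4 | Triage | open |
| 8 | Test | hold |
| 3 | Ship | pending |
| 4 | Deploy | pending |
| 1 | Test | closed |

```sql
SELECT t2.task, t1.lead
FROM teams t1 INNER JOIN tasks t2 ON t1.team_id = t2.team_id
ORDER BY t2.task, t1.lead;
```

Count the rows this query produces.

6

INNER JOIN keeps only pairs where the ON condition holds.
Matching on t1.team_id = t2.team_id.
- t1[0] team_id=6 → no match; dropped.
- t1[1] team_id=1 → 1 match(es) in t2 → 1 row(s).
- t1[2] team_id=1 → 1 match(es) in t2 → 1 row(s).
- t1[3] team_id=1 → 1 match(es) in t2 → 1 row(s).
- t1[4] team_id=3 → 2 match(es) in t2 → 2 row(s).
- t1[5] team_id=2 → 1 match(es) in t2 → 1 row(s).
Total: 6 rows.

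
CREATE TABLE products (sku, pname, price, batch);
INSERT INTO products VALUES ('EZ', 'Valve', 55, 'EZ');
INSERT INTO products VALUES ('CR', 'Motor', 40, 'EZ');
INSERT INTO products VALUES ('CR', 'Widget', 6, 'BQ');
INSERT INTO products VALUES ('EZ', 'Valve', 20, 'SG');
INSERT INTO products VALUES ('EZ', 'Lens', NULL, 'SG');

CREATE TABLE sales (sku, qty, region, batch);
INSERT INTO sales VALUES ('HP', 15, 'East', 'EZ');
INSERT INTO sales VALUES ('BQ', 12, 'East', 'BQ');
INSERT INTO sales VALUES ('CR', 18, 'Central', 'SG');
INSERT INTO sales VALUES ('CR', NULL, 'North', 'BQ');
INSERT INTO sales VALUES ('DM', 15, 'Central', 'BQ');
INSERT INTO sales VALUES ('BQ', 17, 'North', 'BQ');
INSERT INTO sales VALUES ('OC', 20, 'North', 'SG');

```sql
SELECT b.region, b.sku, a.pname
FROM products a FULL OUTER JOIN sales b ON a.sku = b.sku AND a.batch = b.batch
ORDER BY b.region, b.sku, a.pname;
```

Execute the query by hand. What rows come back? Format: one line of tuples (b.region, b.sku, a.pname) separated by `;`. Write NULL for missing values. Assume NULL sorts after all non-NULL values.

FULL OUTER JOIN keeps every row from both sides; unmatched rows get NULL for the other side's columns.
Matching on a.sku = b.sku AND a.batch = b.batch.
- a (sku=EZ, batch=EZ) has no partner → padded with NULL.
- a (sku=CR, batch=EZ) has no partner → padded with NULL.
- a (sku=CR, batch=BQ) pairs with 1 row(s) of b.
- a (sku=EZ, batch=SG) has no partner → padded with NULL.
- a (sku=EZ, batch=SG) has no partner → padded with NULL.
- 6 row(s) from b found no a partner → padded with NULL.

(Central, CR, NULL); (Central, DM, NULL); (East, BQ, NULL); (East, HP, NULL); (North, BQ, NULL); (North, CR, Widget); (North, OC, NULL); (NULL, NULL, Lens); (NULL, NULL, Motor); (NULL, NULL, Valve); (NULL, NULL, Valve)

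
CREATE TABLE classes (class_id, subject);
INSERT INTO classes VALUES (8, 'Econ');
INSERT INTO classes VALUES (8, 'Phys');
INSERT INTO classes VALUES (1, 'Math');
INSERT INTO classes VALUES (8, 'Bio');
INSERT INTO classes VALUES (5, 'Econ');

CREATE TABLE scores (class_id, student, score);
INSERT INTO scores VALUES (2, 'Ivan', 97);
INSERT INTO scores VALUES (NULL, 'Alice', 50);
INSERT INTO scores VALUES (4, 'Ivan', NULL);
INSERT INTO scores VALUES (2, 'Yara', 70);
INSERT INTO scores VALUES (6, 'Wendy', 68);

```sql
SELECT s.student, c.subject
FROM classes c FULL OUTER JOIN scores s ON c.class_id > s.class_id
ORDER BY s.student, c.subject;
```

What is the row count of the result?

FULL OUTER JOIN keeps every row from both sides; unmatched rows get NULL for the other side's columns.
Matching on c.class_id > s.class_id. A NULL in a compared column never satisfies the condition.
- class_id=8: 4 matching s row(s), so 4 row(s) emitted.
- class_id=8: 4 matching s row(s), so 4 row(s) emitted.
- class_id=1: no s row matches, row kept with s columns NULL.
- class_id=8: 4 matching s row(s), so 4 row(s) emitted.
- class_id=5: 3 matching s row(s), so 3 row(s) emitted.
- 1 s row(s) had no c match → kept, c columns NULL.
Total: 15 matched + 2 padded = 17 rows.

17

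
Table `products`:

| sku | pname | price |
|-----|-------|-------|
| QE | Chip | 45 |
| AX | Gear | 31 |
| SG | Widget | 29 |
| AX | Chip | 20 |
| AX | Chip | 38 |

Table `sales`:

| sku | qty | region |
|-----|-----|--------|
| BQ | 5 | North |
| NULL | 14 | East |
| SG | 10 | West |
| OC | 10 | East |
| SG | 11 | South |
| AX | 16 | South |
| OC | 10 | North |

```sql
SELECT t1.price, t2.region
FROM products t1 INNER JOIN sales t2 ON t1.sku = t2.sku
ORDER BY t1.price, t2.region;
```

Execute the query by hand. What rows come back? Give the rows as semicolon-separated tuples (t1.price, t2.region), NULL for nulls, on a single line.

INNER JOIN keeps only pairs where the ON condition holds.
Matching on t1.sku = t2.sku. A NULL in a compared column never satisfies the condition.
- t1 (sku=QE) has no partner → excluded.
- t1 (sku=AX) pairs with 1 row(s) of t2.
- t1 (sku=SG) pairs with 2 row(s) of t2.
- t1 (sku=AX) pairs with 1 row(s) of t2.
- t1 (sku=AX) pairs with 1 row(s) of t2.
After projecting and ordering:
t1.price | t2.region
20 | South
29 | South
29 | West
31 | South
38 | South

(20, South); (29, South); (29, West); (31, South); (38, South)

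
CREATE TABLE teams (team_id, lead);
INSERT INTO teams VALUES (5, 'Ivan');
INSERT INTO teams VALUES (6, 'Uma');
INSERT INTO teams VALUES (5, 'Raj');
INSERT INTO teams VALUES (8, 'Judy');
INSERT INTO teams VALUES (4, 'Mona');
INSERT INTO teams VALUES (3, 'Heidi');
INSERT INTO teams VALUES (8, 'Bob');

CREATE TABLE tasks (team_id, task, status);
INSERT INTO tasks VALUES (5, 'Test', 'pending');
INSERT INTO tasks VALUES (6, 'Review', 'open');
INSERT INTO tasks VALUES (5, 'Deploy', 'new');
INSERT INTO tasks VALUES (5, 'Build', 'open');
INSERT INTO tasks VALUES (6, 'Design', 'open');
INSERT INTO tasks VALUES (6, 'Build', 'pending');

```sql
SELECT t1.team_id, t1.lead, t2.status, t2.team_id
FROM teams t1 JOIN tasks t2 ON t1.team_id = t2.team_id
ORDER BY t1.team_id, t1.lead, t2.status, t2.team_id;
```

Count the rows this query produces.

9

INNER JOIN keeps only pairs where the ON condition holds.
Matching on t1.team_id = t2.team_id.
- t1[0] team_id=5 → 3 match(es) in t2 → 3 row(s).
- t1[1] team_id=6 → 3 match(es) in t2 → 3 row(s).
- t1[2] team_id=5 → 3 match(es) in t2 → 3 row(s).
- t1[3] team_id=8 → no match; dropped.
- t1[4] team_id=4 → no match; dropped.
- t1[5] team_id=3 → no match; dropped.
- t1[6] team_id=8 → no match; dropped.
Total: 9 rows.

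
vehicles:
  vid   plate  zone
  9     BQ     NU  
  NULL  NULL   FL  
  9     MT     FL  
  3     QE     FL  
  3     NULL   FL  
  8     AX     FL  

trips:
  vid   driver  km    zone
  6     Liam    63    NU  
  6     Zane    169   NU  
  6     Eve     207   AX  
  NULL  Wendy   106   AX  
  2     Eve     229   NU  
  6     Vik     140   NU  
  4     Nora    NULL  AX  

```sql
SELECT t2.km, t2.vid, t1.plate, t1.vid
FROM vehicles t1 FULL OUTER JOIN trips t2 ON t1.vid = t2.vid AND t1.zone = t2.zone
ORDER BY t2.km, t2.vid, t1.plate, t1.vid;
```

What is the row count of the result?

FULL OUTER JOIN keeps every row from both sides; unmatched rows get NULL for the other side's columns.
Matching on t1.vid = t2.vid AND t1.zone = t2.zone. A NULL in a compared column never satisfies the condition.
- t1[0] vid=9, zone=NU → no match; kept with NULLs on the t2 side.
- t1[1] vid=NULL, zone=FL → no match; kept with NULLs on the t2 side.
- t1[2] vid=9, zone=FL → no match; kept with NULLs on the t2 side.
- t1[3] vid=3, zone=FL → no match; kept with NULLs on the t2 side.
- t1[4] vid=3, zone=FL → no match; kept with NULLs on the t2 side.
- t1[5] vid=8, zone=FL → no match; kept with NULLs on the t2 side.
- 7 t2 row(s) had no t1 match → kept, t1 columns NULL.
Total: 0 matched + 13 padded = 13 rows.

13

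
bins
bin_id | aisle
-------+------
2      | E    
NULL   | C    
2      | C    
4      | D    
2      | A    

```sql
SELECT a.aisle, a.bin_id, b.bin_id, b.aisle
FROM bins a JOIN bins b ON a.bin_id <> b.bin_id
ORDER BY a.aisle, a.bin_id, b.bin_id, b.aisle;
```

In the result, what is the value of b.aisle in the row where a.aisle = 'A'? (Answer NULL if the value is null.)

D

INNER JOIN keeps only pairs where the ON condition holds.
Matching on a.bin_id <> b.bin_id. A NULL in a compared column never satisfies the condition.
- a[0] bin_id=2 → 1 match(es) in b → 1 row(s).
- a[1] bin_id=NULL → no match; dropped.
- a[2] bin_id=2 → 1 match(es) in b → 1 row(s).
- a[3] bin_id=4 → 3 match(es) in b → 3 row(s).
- a[4] bin_id=2 → 1 match(es) in b → 1 row(s).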